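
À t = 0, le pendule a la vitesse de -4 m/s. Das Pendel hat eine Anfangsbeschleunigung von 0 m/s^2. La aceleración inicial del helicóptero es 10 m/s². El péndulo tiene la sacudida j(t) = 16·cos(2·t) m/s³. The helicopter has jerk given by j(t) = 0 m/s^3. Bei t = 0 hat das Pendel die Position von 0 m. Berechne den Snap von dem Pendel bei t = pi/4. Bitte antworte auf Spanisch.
Debemos derivar nuestra ecuación de la sacudida j(t) = 16·cos(2·t) 1 vez. La derivada de la sacudida da el snap: s(t) = -32·sin(2·t). Tenemos el snap s(t) = -32·sin(2·t). Sustituyendo t = pi/4: s(pi/4) = -32.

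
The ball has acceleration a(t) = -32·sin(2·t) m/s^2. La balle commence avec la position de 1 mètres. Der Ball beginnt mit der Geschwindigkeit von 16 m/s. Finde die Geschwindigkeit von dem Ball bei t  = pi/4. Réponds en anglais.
To find the answer, we compute 1 antiderivative of a(t) = -32·sin(2·t). The antiderivative of acceleration is velocity. Using v(0) = 16, we get v(t) = 16·cos(2·t). From the given velocity equation v(t) = 16·cos(2·t), we substitute t = pi/4 to get v = 0.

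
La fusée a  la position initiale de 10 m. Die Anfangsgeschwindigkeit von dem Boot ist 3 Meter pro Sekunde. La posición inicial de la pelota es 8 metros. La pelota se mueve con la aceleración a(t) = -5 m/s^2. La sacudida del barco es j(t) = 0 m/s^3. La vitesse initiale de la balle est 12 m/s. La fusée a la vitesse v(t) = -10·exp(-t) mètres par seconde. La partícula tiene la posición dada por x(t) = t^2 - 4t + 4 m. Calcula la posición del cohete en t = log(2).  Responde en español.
Partiendo de la velocidad v(t) = -10·exp(-t), tomamos 1 antiderivada. Integrando la velocidad y usando la condición inicial x(0) = 10, obtenemos x(t) = 10·exp(-t). De la ecuación de la posición x(t) = 10·exp(-t), sustituimos t = log(2) para obtener x = 5.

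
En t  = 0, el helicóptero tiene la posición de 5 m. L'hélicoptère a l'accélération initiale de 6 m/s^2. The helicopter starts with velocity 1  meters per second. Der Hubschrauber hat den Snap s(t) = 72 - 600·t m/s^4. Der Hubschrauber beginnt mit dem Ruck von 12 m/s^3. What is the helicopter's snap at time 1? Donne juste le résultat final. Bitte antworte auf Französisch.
La réponse est -528.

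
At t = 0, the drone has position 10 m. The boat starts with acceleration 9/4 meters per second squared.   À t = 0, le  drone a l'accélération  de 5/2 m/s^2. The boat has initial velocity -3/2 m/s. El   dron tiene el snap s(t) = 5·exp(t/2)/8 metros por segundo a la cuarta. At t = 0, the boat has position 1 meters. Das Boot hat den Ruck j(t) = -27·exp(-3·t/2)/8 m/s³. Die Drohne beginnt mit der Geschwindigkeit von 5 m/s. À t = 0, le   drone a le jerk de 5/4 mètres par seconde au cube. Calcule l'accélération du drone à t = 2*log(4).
Nous devons trouver l'intégrale de notre équation du snap s(t) = 5·exp(t/2)/8 2 fois. En prenant ∫s(t)dt et en appliquant j(0) = 5/4, nous trouvons j(t) = 5·exp(t/2)/4. En intégrant le jerk et en utilisant la condition initiale a(0) = 5/2, nous obtenons a(t) = 5·exp(t/2)/2. De l'équation de l'accélération a(t) = 5·exp(t/2)/2, nous substituons t = 2*log(4) pour obtenir a = 10.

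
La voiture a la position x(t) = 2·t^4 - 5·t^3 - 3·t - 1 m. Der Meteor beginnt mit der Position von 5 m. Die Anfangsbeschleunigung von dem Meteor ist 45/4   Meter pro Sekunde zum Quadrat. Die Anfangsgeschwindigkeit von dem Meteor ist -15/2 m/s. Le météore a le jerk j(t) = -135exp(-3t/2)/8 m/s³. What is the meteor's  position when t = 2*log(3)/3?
We need to integrate our jerk equation j(t) = -135·exp(-3·t/2)/8 3 times. Finding the integral of j(t) and using a(0) = 45/4: a(t) = 45·exp(-3·t/2)/4. The integral of acceleration, with v(0) = -15/2, gives velocity: v(t) = -15·exp(-3·t/2)/2. The antiderivative of velocity, with x(0) = 5, gives position: x(t) = 5·exp(-3·t/2). We have position x(t) = 5·exp(-3·t/2). Substituting t = 2*log(3)/3: x(2*log(3)/3) = 5/3.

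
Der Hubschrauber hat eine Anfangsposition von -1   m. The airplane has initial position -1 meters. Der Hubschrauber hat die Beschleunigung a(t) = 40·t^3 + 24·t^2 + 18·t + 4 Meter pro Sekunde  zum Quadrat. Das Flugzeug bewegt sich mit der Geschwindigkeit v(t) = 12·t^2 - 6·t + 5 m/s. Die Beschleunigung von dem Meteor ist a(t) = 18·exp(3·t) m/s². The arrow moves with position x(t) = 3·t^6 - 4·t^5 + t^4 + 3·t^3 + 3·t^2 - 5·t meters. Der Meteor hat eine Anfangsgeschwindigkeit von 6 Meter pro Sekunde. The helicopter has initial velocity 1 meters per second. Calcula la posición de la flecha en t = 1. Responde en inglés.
Using x(t) = 3·t^6 - 4·t^5 + t^4 + 3·t^3 + 3·t^2 - 5·t and substituting t = 1, we find x = 1.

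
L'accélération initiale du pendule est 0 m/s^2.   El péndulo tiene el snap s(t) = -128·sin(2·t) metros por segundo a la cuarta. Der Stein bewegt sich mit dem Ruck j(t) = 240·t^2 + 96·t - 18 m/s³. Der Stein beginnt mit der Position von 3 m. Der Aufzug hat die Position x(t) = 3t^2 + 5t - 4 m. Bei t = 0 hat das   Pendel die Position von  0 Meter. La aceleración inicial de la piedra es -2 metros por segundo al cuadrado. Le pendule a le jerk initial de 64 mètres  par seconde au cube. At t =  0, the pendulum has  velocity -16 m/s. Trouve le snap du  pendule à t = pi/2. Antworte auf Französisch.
Nous avons le snap s(t) = -128·sin(2·t). En substituant t = pi/2: s(pi/2) = 0.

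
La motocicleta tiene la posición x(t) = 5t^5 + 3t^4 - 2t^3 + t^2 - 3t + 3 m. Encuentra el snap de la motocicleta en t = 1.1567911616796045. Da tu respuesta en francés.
En partant de la position x(t) = 5·t^5 + 3·t^4 - 2·t^3 + t^2 - 3·t + 3, nous prenons 4 dérivées. En prenant d/dt de x(t), nous trouvons v(t) = 25·t^4 + 12·t^3 - 6·t^2 + 2·t - 3. La dérivée de la vitesse donne l'accélération: a(t) = 100·t^3 + 36·t^2 - 12·t + 2. En dérivant l'accélération, nous obtenons le jerk: j(t) = 300·t^2 + 72·t - 12. En prenant d/dt de j(t), nous trouvons s(t) = 600·t + 72. De l'équation du snap s(t) = 600·t + 72, nous substituons t = 1.1567911616796045 pour obtenir s = 766.074697007763.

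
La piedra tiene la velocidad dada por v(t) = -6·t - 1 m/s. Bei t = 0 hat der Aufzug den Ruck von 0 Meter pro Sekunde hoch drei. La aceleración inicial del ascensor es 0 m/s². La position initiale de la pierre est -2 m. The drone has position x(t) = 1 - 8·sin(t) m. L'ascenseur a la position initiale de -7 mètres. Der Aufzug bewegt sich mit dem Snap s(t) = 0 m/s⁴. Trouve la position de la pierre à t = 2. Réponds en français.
En partant de la vitesse v(t) = -6·t - 1, nous prenons 1 primitive. En prenant ∫v(t)dt et en appliquant x(0) = -2, nous trouvons x(t) = -3·t^2 - t - 2. Nous avons la position x(t) = -3·t^2 - t - 2. En substituant t = 2: x(2) = -16.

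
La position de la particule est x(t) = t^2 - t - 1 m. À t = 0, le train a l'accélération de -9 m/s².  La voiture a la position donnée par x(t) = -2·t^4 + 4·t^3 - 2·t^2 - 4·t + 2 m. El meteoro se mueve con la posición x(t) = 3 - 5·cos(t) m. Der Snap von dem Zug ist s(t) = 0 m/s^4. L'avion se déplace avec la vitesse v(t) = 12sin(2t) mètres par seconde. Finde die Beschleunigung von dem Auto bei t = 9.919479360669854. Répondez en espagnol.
Partiendo de la posición x(t) = -2·t^4 + 4·t^3 - 2·t^2 - 4·t + 2, tomamos 2 derivadas. Derivando la posición, obtenemos la velocidad: v(t) = -8·t^3 + 12·t^2 - 4·t - 4. La derivada de la velocidad da la aceleración: a(t) = -24·t^2 + 24·t - 4. Tenemos la aceleración a(t) = -24·t^2 + 24·t - 4. Sustituyendo t = 9.919479360669854: a(9.919479360669854) = -2127.43819422605.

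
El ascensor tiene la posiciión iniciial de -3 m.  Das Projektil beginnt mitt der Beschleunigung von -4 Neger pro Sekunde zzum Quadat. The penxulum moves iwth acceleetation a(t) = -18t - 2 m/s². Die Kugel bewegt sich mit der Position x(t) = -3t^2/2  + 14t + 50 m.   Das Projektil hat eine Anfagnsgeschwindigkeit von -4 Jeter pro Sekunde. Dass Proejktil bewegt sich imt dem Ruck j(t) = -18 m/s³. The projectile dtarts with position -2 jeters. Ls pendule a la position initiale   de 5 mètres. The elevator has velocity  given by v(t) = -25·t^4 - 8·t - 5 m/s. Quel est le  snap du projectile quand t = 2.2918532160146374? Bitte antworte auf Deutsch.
Um dies zu lösen, müssen wir 1 Ableitung unserer Gleichung für den Ruck j(t) = -18 nehmen. Durch Ableiten von dem Ruck erhalten wir den Snap: s(t) = 0. Aus der Gleichung für den Snap s(t) = 0, setzen wir t = 2.2918532160146374 ein und erhalten s = 0.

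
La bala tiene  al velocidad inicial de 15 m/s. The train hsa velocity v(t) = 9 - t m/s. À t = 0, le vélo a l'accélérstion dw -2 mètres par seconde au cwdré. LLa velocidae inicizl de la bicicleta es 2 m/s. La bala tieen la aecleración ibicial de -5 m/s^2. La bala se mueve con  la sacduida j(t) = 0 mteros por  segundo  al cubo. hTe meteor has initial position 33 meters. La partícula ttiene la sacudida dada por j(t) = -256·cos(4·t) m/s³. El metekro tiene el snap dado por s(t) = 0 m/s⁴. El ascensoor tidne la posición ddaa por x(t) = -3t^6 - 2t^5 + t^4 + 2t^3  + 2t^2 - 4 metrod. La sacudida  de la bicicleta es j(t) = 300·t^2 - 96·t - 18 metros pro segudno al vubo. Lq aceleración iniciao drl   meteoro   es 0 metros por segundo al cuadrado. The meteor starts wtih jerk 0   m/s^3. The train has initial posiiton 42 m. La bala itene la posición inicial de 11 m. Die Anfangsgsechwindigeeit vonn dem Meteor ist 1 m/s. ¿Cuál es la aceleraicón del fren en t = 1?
Debemos derivar nuestra ecuación de la velocidad v(t) = 9 - t 1 vez. Tomando d/dt de v(t), encontramos a(t) = -1. Tenemos la aceleración a(t) = -1. Sustituyendo t = 1: a(1) = -1.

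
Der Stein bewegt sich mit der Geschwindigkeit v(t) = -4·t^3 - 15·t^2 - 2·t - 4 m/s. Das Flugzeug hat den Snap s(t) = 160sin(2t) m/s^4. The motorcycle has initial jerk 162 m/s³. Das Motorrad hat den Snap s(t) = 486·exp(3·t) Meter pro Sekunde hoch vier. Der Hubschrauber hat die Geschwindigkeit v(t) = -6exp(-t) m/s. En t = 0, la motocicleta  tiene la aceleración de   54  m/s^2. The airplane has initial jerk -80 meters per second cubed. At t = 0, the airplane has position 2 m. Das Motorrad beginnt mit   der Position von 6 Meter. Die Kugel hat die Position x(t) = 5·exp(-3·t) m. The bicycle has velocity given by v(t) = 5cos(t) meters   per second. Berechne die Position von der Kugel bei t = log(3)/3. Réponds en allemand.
Wir haben die Position x(t) = 5·exp(-3·t). Durch Einsetzen von t = log(3)/3: x(log(3)/3) = 5/3.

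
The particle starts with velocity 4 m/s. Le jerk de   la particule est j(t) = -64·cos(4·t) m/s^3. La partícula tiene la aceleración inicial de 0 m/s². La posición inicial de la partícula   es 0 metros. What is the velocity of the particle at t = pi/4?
Starting from jerk j(t) = -64·cos(4·t), we take 2 integrals. The antiderivative of jerk, with a(0) = 0, gives acceleration: a(t) = -16·sin(4·t). Integrating acceleration and using the initial condition v(0) = 4, we get v(t) = 4·cos(4·t). From the given velocity equation v(t) = 4·cos(4·t), we substitute t = pi/4 to get v = -4.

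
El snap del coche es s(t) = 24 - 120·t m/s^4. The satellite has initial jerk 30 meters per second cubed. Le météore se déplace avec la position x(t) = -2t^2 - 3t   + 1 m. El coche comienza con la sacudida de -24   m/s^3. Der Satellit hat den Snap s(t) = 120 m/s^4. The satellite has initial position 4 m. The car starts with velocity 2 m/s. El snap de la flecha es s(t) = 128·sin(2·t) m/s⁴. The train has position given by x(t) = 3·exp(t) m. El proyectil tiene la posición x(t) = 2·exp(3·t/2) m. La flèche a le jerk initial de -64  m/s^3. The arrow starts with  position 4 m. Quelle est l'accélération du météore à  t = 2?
Nous devons dériver notre équation de la position x(t) = -2·t^2 - 3·t + 1 2 fois. En dérivant la position, nous obtenons la vitesse: v(t) = -4·t - 3. En dérivant la vitesse, nous obtenons l'accélération: a(t) = -4. Nous avons l'accélération a(t) = -4. En substituant t = 2: a(2) = -4.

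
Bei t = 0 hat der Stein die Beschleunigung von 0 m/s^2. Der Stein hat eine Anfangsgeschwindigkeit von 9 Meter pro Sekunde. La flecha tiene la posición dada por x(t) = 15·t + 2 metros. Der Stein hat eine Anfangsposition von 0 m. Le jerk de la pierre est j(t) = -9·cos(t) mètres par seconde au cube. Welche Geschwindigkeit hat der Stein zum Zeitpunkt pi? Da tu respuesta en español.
Para resolver esto, necesitamos tomar 2 antiderivadas de nuestra ecuación de la sacudida j(t) = -9·cos(t). La integral de la sacudida es la aceleración. Usando a(0) = 0, obtenemos a(t) = -9·sin(t). Tomando ∫a(t)dt y aplicando v(0) = 9, encontramos v(t) = 9·cos(t). De la ecuación de la velocidad v(t) = 9·cos(t), sustituimos t = pi para obtener v = -9.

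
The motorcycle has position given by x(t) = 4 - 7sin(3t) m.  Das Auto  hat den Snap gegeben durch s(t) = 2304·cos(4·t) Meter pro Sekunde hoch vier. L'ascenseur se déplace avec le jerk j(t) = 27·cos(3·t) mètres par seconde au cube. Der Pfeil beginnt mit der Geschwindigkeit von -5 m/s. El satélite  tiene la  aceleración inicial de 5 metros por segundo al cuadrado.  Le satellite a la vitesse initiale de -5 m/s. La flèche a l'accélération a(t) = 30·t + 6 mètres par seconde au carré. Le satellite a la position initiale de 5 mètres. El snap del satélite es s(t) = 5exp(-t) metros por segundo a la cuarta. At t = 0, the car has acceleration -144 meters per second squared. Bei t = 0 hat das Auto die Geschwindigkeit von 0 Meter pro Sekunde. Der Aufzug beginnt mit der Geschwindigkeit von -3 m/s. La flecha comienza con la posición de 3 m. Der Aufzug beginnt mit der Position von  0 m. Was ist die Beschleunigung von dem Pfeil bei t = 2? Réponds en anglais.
From the given acceleration equation a(t) = 30·t + 6, we substitute t = 2 to get a = 66.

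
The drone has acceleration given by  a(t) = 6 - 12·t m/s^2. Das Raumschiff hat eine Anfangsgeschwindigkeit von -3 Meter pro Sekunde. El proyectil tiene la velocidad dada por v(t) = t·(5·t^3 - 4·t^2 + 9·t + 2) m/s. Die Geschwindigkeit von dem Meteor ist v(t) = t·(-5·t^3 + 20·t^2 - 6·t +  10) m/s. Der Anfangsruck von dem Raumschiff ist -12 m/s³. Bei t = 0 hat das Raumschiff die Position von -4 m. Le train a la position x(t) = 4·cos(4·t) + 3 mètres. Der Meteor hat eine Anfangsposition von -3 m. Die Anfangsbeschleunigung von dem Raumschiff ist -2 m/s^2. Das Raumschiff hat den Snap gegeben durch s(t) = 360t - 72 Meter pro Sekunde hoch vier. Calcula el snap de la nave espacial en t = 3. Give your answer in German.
Aus der Gleichung für den Snap s(t) = 360·t - 72, setzen wir t = 3 ein und erhalten s = 1008.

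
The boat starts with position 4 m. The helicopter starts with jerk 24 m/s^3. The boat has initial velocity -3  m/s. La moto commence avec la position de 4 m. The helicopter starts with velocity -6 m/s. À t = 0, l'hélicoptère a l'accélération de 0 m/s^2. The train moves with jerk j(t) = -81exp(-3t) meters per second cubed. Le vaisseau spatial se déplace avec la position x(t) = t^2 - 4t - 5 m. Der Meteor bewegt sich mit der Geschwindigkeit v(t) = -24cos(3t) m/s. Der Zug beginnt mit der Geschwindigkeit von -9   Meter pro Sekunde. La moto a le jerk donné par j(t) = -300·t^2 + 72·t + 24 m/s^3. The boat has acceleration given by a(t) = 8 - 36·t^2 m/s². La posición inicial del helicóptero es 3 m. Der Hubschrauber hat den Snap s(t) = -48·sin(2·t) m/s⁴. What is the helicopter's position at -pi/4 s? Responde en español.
Para resolver esto, necesitamos tomar 4 antiderivadas de nuestra ecuación del snap s(t) = -48·sin(2·t). Tomando ∫s(t)dt y aplicando j(0) = 24, encontramos j(t) = 24·cos(2·t). Integrando la sacudida y usando la condición inicial a(0) = 0, obtenemos a(t) = 12·sin(2·t). La antiderivada de la aceleración es la velocidad. Usando v(0) = -6, obtenemos v(t) = -6·cos(2·t). Integrando la velocidad y usando la condición inicial x(0) = 3, obtenemos x(t) = 3 - 3·sin(2·t). Usando x(t) = 3 - 3·sin(2·t) y sustituyendo t = -pi/4, encontramos x = 6.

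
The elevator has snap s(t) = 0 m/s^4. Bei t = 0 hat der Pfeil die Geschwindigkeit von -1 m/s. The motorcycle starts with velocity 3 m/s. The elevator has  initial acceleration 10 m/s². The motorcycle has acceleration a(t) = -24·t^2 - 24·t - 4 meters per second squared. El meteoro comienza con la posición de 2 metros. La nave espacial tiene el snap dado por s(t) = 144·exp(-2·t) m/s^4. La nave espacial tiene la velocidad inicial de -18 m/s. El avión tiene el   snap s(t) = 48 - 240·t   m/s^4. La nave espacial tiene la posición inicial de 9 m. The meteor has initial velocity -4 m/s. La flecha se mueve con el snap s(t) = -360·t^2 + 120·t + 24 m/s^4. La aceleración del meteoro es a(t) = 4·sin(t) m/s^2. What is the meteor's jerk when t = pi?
Starting from acceleration a(t) = 4·sin(t), we take 1 derivative. Differentiating acceleration, we get jerk: j(t) = 4·cos(t). We have jerk j(t) = 4·cos(t). Substituting t = pi: j(pi) = -4.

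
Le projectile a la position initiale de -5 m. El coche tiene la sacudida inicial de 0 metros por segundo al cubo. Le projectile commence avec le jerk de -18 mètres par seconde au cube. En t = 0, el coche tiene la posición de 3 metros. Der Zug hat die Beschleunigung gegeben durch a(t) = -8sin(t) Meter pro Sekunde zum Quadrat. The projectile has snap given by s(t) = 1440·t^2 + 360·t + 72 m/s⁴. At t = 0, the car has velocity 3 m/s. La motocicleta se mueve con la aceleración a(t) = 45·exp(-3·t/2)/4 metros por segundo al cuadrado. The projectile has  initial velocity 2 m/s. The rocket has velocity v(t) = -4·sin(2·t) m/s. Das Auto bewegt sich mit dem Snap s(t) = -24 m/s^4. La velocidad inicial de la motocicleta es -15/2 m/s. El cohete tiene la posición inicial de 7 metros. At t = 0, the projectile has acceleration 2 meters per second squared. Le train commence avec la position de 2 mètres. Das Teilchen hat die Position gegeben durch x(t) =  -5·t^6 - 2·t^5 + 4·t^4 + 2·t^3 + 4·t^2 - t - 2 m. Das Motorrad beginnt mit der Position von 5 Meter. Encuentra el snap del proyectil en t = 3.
Tenemos el snap s(t) = 1440·t^2 + 360·t + 72. Sustituyendo t = 3: s(3) = 14112.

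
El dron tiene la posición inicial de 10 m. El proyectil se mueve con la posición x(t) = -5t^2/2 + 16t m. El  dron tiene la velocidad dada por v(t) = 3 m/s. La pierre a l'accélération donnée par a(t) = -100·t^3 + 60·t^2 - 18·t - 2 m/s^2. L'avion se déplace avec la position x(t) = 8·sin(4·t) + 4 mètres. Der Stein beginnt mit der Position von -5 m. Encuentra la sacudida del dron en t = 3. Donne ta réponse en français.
Nous devons dériver notre équation de la vitesse v(t) = 3 2 fois. En prenant d/dt de v(t), nous trouvons a(t) = 0. La dérivée de l'accélération donne le jerk: j(t) = 0. De l'équation du jerk j(t) = 0, nous substituons t = 3 pour obtenir j = 0.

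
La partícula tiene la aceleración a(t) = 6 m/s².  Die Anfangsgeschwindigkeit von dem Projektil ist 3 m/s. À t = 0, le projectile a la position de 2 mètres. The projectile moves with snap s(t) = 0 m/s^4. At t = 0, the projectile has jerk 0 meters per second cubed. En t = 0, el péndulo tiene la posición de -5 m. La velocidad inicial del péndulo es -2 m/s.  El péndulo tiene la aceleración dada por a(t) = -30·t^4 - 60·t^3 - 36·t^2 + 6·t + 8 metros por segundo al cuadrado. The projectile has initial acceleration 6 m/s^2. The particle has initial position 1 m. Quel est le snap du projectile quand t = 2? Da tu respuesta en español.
De la ecuación del snap s(t) = 0, sustituimos t = 2 para obtener s = 0.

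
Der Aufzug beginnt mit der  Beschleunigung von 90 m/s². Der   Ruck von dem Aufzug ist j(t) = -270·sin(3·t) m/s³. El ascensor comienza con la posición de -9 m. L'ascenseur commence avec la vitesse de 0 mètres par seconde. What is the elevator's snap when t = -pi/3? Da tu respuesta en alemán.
Wir müssen unsere Gleichung für den Ruck j(t) = -270·sin(3·t) 1-mal ableiten. Durch Ableiten von dem Ruck erhalten wir den Snap: s(t) = -810·cos(3·t). Mit s(t) = -810·cos(3·t) und Einsetzen von t = -pi/3, finden wir s = 810.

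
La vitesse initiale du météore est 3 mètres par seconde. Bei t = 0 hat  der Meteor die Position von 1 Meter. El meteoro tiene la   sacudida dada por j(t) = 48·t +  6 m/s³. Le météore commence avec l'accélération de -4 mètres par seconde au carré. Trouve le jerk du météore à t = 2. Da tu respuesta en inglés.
We have jerk j(t) = 48·t + 6. Substituting t = 2: j(2) = 102.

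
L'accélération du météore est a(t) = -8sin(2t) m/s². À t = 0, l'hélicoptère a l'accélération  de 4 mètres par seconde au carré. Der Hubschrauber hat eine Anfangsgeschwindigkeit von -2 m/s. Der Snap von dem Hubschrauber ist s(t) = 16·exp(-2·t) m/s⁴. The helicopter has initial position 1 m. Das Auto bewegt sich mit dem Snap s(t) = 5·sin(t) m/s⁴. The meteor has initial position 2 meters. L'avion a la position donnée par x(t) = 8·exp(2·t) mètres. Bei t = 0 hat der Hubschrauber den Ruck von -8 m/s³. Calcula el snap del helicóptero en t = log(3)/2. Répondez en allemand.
Mit s(t) = 16·exp(-2·t) und Einsetzen von t = log(3)/2, finden wir s = 16/3.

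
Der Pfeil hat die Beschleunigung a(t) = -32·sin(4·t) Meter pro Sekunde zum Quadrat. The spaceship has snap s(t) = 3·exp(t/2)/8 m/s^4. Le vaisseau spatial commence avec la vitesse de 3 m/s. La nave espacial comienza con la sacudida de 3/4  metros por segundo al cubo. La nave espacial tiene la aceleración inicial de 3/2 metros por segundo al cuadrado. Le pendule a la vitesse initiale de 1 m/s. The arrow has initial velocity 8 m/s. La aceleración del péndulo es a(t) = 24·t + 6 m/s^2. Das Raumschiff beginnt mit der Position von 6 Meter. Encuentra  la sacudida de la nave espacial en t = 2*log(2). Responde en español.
Para resolver esto, necesitamos tomar 1 antiderivada de nuestra ecuación del snap s(t) = 3·exp(t/2)/8. Integrando el snap y usando la condición inicial j(0) = 3/4, obtenemos j(t) = 3·exp(t/2)/4. Usando j(t) = 3·exp(t/2)/4 y sustituyendo t = 2*log(2), encontramos j = 3/2.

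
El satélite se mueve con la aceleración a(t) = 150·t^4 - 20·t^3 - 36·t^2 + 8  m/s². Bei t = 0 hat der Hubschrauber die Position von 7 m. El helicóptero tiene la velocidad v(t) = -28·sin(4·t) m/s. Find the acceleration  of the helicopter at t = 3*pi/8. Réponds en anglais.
To solve this, we need to take 1 derivative of our velocity equation v(t) = -28·sin(4·t). Differentiating velocity, we get acceleration: a(t) = -112·cos(4·t). Using a(t) = -112·cos(4·t) and substituting t = 3*pi/8, we find a = 0.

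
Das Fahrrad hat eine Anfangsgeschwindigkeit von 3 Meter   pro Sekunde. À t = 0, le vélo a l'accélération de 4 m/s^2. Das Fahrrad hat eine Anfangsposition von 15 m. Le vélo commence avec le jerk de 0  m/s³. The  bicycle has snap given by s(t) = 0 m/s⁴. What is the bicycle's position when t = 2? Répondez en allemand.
Um dies zu lösen, müssen wir 4 Integrale unserer Gleichung für den Snap s(t) = 0 finden. Mit ∫s(t)dt und Anwendung von j(0) = 0, finden wir j(t) = 0. Das Integral von dem Ruck, mit a(0) = 4, ergibt die Beschleunigung: a(t) = 4. Mit ∫a(t)dt und Anwendung von v(0) = 3, finden wir v(t) = 4·t + 3. Das Integral von der Geschwindigkeit, mit x(0) = 15, ergibt die Position: x(t) = 2·t^2 + 3·t + 15. Wir haben die Position x(t) = 2·t^2 + 3·t + 15. Durch Einsetzen von t = 2: x(2) = 29.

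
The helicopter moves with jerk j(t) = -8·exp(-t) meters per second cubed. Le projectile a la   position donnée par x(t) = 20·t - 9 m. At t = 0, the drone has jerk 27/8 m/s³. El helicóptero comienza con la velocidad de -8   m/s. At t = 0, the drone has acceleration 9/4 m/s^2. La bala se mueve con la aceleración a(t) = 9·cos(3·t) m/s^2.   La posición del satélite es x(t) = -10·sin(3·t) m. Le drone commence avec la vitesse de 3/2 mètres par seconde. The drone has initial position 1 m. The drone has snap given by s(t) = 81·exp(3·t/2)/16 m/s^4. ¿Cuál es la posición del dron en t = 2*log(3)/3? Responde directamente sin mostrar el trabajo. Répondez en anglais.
The position at t = 2*log(3)/3 is x = 3.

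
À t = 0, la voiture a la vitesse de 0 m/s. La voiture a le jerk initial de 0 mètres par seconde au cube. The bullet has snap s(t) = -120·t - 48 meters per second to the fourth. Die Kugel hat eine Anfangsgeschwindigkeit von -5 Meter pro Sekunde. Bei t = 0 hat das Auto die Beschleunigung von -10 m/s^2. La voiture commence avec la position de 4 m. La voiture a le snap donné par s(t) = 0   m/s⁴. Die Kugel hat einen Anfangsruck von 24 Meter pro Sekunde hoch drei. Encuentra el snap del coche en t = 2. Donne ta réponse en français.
De l'équation du snap s(t) = 0, nous substituons t = 2 pour obtenir s = 0.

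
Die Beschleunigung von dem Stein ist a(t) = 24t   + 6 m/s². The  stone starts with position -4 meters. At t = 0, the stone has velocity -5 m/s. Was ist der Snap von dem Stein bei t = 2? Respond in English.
We must differentiate our acceleration equation a(t) = 24·t + 6 2 times. Taking d/dt of a(t), we find j(t) = 24. Differentiating jerk, we get snap: s(t) = 0. Using s(t) = 0 and substituting t = 2, we find s = 0.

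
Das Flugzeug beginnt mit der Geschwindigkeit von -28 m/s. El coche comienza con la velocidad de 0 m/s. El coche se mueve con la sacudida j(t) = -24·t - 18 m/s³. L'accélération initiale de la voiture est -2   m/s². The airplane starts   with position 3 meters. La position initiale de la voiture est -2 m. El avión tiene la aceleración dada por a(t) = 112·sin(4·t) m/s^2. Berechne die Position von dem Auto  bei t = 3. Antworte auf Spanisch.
Para resolver esto, necesitamos tomar 3 integrales de nuestra ecuación de la sacudida j(t) = -24·t - 18. La integral de la sacudida, con a(0) = -2, da la aceleración: a(t) = -12·t^2 - 18·t - 2. Tomando ∫a(t)dt y aplicando v(0) = 0, encontramos v(t) = t·(-4·t^2 - 9·t - 2). Tomando ∫v(t)dt y aplicando x(0) = -2, encontramos x(t) = -t^4 - 3·t^3 - t^2 - 2. Tenemos la posición x(t) = -t^4 - 3·t^3 - t^2 - 2. Sustituyendo t = 3: x(3) = -173.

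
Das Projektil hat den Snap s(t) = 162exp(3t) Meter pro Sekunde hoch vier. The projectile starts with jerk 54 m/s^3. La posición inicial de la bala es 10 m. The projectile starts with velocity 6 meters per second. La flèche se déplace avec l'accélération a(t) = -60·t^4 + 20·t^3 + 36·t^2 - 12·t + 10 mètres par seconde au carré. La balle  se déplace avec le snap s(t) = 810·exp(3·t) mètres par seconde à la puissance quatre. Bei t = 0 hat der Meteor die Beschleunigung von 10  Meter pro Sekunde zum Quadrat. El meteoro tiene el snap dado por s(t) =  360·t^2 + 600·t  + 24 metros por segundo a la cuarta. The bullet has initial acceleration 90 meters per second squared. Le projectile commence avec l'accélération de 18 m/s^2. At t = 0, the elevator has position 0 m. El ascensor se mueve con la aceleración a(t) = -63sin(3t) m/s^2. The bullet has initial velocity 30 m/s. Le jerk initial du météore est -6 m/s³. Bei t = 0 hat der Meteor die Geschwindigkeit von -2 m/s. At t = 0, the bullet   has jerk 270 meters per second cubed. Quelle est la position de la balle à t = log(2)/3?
Pour résoudre ceci, nous devons prendre 4 primitives de notre équation du snap s(t) = 810·exp(3·t). La primitive du snap, avec j(0) = 270, donne le jerk: j(t) = 270·exp(3·t). En prenant ∫j(t)dt et en appliquant a(0) = 90, nous trouvons a(t) = 90·exp(3·t). L'intégrale de l'accélération, avec v(0) = 30, donne la vitesse: v(t) = 30·exp(3·t). En intégrant la vitesse et en utilisant la condition initiale x(0) = 10, nous obtenons x(t) = 10·exp(3·t). Nous avons la position x(t) = 10·exp(3·t). En substituant t = log(2)/3: x(log(2)/3) = 20.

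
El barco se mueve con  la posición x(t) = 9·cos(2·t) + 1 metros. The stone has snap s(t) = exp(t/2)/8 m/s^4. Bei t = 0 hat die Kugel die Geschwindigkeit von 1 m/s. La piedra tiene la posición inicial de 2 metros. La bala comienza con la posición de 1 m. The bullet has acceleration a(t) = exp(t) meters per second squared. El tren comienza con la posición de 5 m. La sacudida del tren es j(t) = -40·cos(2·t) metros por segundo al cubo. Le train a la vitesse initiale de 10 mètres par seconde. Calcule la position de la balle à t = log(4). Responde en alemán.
Ausgehend von der Beschleunigung a(t) = exp(t), nehmen wir 2 Integrale. Durch Integration von der Beschleunigung und Verwendung der Anfangsbedingung v(0) = 1, erhalten wir v(t) = exp(t). Die Stammfunktion von der Geschwindigkeit, mit x(0) = 1, ergibt die Position: x(t) = exp(t). Mit x(t) = exp(t) und Einsetzen von t = log(4), finden wir x = 4.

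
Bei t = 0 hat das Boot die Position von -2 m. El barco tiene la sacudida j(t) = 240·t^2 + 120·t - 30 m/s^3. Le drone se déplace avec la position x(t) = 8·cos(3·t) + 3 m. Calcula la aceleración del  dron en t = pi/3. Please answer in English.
We must differentiate our position equation x(t) = 8·cos(3·t) + 3 2 times. Taking d/dt of x(t), we find v(t) = -24·sin(3·t). Differentiating velocity, we get acceleration: a(t) = -72·cos(3·t). We have acceleration a(t) = -72·cos(3·t). Substituting t = pi/3: a(pi/3) = 72.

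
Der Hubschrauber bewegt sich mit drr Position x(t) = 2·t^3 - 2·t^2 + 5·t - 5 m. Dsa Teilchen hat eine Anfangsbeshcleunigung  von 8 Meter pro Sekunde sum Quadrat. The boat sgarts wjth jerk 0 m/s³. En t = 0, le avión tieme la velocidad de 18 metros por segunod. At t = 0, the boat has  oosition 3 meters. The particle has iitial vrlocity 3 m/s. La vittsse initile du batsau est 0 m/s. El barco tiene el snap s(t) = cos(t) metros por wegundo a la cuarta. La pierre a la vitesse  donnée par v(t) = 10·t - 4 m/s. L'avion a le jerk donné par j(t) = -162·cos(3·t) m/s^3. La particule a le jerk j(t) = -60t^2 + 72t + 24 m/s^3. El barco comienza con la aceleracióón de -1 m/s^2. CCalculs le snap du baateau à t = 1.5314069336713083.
Nous avons le snap s(t) = cos(t). En substituant t = 1.5314069336713083: s(1.5314069336713083) = 0.0393792083136819.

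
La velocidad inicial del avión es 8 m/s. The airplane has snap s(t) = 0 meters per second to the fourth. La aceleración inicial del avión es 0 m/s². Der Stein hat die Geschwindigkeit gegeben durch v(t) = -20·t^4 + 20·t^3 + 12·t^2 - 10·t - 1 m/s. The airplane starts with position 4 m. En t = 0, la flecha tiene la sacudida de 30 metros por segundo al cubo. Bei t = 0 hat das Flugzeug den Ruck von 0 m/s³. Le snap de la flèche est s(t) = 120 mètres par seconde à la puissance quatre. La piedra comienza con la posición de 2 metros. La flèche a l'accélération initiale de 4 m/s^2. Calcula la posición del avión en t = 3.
Necesitamos integrar nuestra ecuación del snap s(t) = 0 4 veces. Integrando el snap y usando la condición inicial j(0) = 0, obtenemos j(t) = 0. La integral de la sacudida, con a(0) = 0, da la aceleración: a(t) = 0. Integrando la aceleración y usando la condición inicial v(0) = 8, obtenemos v(t) = 8. Integrando la velocidad y usando la condición inicial x(0) = 4, obtenemos x(t) = 8·t + 4. Tenemos la posición x(t) = 8·t + 4. Sustituyendo t = 3: x(3) = 28.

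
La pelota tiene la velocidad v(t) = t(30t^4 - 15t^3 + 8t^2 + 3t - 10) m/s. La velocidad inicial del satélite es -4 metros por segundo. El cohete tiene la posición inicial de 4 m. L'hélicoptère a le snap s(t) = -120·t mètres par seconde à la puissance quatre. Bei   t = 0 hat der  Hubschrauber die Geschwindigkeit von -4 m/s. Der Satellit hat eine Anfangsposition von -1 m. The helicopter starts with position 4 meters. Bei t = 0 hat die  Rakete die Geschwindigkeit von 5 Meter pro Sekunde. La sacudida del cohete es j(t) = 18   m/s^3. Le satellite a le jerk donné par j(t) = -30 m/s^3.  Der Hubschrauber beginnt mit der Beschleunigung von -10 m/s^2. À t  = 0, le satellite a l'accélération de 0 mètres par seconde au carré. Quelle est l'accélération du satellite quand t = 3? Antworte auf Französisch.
Pour résoudre ceci, nous devons prendre 1 intégrale de notre équation du jerk j(t) = -30. En intégrant le jerk et en utilisant la condition initiale a(0) = 0, nous obtenons a(t) = -30·t. En utilisant a(t) = -30·t et en substituant t = 3, nous trouvons a = -90.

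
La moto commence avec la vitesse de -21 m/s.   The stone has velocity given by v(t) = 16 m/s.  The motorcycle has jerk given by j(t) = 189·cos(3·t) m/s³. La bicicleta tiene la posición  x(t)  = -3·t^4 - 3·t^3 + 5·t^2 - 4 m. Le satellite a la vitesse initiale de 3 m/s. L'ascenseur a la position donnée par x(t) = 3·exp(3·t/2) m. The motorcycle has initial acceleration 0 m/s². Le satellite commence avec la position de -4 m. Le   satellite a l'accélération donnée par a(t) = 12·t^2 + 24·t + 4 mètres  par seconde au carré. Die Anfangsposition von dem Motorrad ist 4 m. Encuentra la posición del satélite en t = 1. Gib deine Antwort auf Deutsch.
Wir müssen die Stammfunktion unserer Gleichung für die Beschleunigung a(t) = 12·t^2 + 24·t + 4 2-mal finden. Die Stammfunktion von der Beschleunigung, mit v(0) = 3, ergibt die Geschwindigkeit: v(t) = 4·t^3 + 12·t^2 + 4·t + 3. Das Integral von der Geschwindigkeit ist die Position. Mit x(0) = -4 erhalten wir x(t) = t^4 + 4·t^3 + 2·t^2 + 3·t - 4. Aus der Gleichung für die Position x(t) = t^4 + 4·t^3 + 2·t^2 + 3·t - 4, setzen wir t = 1 ein und erhalten x = 6.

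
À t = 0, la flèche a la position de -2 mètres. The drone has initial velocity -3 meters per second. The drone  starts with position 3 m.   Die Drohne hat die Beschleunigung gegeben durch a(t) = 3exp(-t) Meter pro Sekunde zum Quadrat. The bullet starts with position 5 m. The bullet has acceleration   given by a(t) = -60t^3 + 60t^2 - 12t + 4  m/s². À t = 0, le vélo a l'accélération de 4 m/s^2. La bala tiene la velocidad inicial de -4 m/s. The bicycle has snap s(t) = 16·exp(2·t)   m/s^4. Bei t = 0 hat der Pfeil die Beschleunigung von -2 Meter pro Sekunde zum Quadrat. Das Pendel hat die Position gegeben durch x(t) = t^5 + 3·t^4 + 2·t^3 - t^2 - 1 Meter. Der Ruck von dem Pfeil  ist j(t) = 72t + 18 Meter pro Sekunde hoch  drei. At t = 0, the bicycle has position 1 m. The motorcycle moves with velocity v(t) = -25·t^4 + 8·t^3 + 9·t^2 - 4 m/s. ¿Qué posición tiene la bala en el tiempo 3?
Debemos encontrar la antiderivada de nuestra ecuación de la aceleración a(t) = -60·t^3 + 60·t^2 - 12·t + 4 2 veces. Integrando la aceleración y usando la condición inicial v(0) = -4, obtenemos v(t) = -15·t^4 + 20·t^3 - 6·t^2 + 4·t - 4. Tomando ∫v(t)dt y aplicando x(0) = 5, encontramos x(t) = -3·t^5 + 5·t^4 - 2·t^3 + 2·t^2 - 4·t + 5. Tenemos la posición x(t) = -3·t^5 + 5·t^4 - 2·t^3 + 2·t^2 - 4·t + 5. Sustituyendo t = 3: x(3) = -367.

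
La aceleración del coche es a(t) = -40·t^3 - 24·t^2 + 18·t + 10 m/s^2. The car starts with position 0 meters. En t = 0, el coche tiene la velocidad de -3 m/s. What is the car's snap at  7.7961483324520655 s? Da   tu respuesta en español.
Para resolver esto, necesitamos tomar 2 derivadas de nuestra ecuación de la aceleración a(t) = -40·t^3 - 24·t^2 + 18·t + 10. La derivada de la aceleración da la sacudida: j(t) = -120·t^2 - 48·t + 18. Derivando la sacudida, obtenemos el snap: s(t) = -240·t - 48. De la ecuación del snap s(t) = -240·t - 48, sustituimos t = 7.7961483324520655 para obtener s = -1919.07559978850.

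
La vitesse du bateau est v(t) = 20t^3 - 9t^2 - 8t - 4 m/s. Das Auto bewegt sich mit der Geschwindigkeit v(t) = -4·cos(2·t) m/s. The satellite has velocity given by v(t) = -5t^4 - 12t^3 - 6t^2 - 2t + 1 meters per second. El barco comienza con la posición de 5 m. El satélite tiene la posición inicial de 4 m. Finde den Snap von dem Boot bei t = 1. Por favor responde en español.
Partiendo de la velocidad v(t) = 20·t^3 - 9·t^2 - 8·t - 4, tomamos 3 derivadas. La derivada de la velocidad da la aceleración: a(t) = 60·t^2 - 18·t - 8. Tomando d/dt de a(t), encontramos j(t) = 120·t - 18. La derivada de la sacudida da el snap: s(t) = 120. Tenemos el snap s(t) = 120. Sustituyendo t = 1: s(1) = 120.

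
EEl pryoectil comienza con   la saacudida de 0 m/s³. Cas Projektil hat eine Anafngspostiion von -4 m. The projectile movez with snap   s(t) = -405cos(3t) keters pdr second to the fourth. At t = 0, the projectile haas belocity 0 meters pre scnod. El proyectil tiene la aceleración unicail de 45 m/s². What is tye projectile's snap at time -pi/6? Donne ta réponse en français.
En utilisant s(t) = -405·cos(3·t) et en substituant t = -pi/6, nous trouvons s = 0.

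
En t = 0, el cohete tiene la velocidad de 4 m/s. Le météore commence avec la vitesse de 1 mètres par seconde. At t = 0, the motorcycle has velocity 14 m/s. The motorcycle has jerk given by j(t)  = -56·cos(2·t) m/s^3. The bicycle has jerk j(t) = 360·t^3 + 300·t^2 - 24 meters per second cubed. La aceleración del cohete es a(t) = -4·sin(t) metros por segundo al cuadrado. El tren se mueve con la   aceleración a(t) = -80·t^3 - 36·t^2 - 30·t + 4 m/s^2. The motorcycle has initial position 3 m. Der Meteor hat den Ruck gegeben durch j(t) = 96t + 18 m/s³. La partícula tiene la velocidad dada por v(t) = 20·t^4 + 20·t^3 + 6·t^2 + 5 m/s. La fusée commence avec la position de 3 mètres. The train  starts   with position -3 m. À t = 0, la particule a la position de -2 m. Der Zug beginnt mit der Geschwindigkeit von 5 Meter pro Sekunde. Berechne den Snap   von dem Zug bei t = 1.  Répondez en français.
En partant de l'accélération a(t) = -80·t^3 - 36·t^2 - 30·t + 4, nous prenons 2 dérivées. En prenant d/dt de a(t), nous trouvons j(t) = -240·t^2 - 72·t - 30. En prenant d/dt de j(t), nous trouvons s(t) = -480·t - 72. Nous avons le snap s(t) = -480·t - 72. En substituant t = 1: s(1) = -552.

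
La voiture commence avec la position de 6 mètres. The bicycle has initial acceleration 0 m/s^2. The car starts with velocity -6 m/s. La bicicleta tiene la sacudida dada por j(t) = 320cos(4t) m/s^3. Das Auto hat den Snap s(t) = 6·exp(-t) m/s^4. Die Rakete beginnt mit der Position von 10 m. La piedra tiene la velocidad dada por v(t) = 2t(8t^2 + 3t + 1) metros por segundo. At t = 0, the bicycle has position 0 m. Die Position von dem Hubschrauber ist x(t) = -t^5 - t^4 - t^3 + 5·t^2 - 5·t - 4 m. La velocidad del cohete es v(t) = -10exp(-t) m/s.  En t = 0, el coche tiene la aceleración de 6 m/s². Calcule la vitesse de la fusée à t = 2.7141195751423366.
De l'équation de la vitesse v(t) = -10·exp(-t), nous substituons t = 2.7141195751423366 pour obtenir v = -0.662632671602493.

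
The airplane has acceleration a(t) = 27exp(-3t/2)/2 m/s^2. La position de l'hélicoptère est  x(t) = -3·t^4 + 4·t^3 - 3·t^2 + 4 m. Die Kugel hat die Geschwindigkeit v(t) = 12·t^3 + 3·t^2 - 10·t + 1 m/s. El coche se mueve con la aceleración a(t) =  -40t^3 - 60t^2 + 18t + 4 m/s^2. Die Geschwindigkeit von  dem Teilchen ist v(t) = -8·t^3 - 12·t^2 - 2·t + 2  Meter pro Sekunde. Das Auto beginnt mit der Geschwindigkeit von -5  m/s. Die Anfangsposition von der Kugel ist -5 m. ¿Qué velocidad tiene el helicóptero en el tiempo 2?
Debemos derivar nuestra ecuación de la posición x(t) = -3·t^4 + 4·t^3 - 3·t^2 + 4 1 vez. Derivando la posición, obtenemos la velocidad: v(t) = -12·t^3 + 12·t^2 - 6·t. Tenemos la velocidad v(t) = -12·t^3 + 12·t^2 - 6·t. Sustituyendo t = 2: v(2) = -60.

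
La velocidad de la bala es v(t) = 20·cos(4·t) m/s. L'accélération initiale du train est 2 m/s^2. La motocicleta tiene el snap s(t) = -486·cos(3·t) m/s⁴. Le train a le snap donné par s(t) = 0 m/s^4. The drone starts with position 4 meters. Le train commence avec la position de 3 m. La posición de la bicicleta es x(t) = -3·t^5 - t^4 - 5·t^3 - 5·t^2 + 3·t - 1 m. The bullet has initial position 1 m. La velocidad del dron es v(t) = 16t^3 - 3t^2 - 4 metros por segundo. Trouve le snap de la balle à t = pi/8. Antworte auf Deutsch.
Wir müssen unsere Gleichung für die Geschwindigkeit v(t) = 20·cos(4·t) 3-mal ableiten. Mit d/dt von v(t) finden wir a(t) = -80·sin(4·t). Die Ableitung von der Beschleunigung ergibt den Ruck: j(t) = -320·cos(4·t). Durch Ableiten von dem Ruck erhalten wir den Snap: s(t) = 1280·sin(4·t). Mit s(t) = 1280·sin(4·t) und Einsetzen von t = pi/8, finden wir s = 1280.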